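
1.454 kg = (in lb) 3.206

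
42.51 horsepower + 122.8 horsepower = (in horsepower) 165.3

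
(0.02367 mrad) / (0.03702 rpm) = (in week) 1.01e-08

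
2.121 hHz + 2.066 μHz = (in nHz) 2.121e+11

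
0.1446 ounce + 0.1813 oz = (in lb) 0.02037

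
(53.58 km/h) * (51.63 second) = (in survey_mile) 0.4775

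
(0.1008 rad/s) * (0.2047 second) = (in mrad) 20.63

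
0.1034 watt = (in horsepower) 0.0001387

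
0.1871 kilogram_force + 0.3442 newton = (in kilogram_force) 0.2222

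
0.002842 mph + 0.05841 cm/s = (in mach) 5.447e-06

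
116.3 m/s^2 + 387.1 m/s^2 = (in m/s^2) 503.4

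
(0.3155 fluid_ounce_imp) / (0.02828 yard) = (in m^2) 0.0003467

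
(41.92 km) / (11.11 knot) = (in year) 0.0002326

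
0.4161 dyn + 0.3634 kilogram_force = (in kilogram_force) 0.3634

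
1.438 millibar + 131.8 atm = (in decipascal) 1.335e+08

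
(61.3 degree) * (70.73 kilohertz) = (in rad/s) 7.567e+04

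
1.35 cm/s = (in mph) 0.0302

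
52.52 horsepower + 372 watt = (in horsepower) 53.02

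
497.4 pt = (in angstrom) 1.755e+09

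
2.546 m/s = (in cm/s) 254.6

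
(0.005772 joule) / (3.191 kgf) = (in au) 1.233e-15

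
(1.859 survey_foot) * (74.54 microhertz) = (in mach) 1.24e-07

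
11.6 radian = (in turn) 1.846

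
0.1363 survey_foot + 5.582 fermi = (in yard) 0.04543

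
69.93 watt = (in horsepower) 0.09378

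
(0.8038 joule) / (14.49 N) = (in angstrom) 5.547e+08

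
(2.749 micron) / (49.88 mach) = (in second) 1.619e-10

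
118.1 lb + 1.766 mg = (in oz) 1890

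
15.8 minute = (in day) 0.01097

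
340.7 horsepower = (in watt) 2.541e+05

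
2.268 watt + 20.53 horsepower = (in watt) 1.531e+04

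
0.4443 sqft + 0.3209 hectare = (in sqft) 3.454e+04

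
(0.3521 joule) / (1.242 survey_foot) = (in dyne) 9.301e+04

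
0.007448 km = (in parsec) 2.414e-16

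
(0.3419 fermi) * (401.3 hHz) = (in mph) 3.069e-11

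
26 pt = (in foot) 0.03009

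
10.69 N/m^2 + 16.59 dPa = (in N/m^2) 12.35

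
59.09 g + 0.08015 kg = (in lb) 0.307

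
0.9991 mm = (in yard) 0.001093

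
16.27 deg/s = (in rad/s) 0.284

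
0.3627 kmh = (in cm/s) 10.08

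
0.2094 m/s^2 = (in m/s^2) 0.2094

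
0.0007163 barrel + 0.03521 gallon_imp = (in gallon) 0.07237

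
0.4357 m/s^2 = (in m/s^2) 0.4357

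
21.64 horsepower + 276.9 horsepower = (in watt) 2.226e+05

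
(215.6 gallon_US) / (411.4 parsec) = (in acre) 1.589e-23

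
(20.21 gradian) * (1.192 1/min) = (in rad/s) 0.006307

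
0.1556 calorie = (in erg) 6.51e+06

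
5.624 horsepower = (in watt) 4194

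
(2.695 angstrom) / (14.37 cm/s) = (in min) 3.126e-11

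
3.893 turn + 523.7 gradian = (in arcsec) 6.742e+06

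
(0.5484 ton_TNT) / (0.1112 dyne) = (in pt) 5.849e+18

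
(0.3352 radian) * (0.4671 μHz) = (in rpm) 1.495e-06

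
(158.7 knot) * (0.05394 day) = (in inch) 1.498e+07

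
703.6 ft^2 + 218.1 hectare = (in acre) 539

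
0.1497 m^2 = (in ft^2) 1.611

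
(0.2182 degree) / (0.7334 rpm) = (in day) 5.739e-07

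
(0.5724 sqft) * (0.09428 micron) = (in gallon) 1.324e-06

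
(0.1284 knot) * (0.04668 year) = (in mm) 9.724e+07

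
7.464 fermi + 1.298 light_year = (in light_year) 1.298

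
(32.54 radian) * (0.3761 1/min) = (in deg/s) 11.69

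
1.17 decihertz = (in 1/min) 7.02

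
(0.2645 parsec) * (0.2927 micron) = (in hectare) 2.389e+05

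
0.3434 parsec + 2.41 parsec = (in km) 8.496e+13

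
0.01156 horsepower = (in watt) 8.62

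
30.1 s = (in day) 0.0003484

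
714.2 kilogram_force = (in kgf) 714.2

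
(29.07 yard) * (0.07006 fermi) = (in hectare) 1.862e-19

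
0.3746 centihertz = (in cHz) 0.3746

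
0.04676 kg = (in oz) 1.649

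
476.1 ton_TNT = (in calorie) 4.761e+11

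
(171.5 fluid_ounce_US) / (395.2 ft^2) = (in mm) 0.1381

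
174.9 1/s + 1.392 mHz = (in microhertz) 1.749e+08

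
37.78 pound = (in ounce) 604.5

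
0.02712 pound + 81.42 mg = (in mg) 1.238e+04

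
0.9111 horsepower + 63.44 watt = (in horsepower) 0.9962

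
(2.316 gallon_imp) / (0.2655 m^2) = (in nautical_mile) 2.141e-05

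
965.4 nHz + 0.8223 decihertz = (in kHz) 8.223e-05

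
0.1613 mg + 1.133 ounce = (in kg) 0.03212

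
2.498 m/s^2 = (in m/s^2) 2.498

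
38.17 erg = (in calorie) 9.123e-07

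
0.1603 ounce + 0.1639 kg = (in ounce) 5.942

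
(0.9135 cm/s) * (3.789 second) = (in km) 3.461e-05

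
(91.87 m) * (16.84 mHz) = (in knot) 3.007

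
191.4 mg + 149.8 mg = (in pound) 0.0007522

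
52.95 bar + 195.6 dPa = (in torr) 3.972e+04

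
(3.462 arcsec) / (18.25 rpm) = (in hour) 2.44e-09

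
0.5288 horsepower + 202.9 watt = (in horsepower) 0.8009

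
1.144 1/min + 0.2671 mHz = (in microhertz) 1.933e+04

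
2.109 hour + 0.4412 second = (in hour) 2.109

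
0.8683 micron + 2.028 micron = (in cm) 0.0002896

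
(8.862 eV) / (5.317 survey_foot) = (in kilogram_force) 8.934e-20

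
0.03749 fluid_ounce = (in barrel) 6.974e-06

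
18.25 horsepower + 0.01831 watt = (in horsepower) 18.25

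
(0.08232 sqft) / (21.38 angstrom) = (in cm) 3.577e+08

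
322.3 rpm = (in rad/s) 33.75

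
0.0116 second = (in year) 3.678e-10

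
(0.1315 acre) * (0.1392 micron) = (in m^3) 7.408e-05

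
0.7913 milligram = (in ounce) 2.791e-05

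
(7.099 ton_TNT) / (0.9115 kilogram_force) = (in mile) 2.065e+06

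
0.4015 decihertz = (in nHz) 4.015e+07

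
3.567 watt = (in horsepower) 0.004783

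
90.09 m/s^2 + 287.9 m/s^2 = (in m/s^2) 378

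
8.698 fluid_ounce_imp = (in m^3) 0.0002471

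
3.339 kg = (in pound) 7.361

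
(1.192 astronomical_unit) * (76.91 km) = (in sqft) 1.476e+17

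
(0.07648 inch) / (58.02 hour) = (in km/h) 3.348e-08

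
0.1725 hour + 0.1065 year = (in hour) 933.1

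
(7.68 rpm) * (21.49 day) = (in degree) 8.556e+07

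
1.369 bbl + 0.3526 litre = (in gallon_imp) 47.95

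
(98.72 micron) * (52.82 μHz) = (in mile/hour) 1.166e-08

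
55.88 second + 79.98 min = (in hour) 1.349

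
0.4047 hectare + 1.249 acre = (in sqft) 9.797e+04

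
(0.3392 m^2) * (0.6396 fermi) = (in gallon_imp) 4.772e-14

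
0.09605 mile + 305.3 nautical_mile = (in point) 1.603e+09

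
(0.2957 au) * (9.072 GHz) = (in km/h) 1.445e+21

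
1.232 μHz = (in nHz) 1232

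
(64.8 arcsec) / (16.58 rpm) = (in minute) 3.016e-06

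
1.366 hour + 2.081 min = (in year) 0.0001599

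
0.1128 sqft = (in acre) 2.59e-06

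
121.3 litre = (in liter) 121.3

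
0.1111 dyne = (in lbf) 2.498e-07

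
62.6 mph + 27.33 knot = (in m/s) 42.04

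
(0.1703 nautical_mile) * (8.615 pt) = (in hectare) 9.585e-05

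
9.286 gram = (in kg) 0.009286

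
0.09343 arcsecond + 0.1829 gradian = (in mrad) 2.873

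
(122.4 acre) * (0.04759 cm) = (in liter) 2.357e+05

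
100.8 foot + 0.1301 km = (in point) 4.559e+05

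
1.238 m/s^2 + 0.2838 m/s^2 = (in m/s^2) 1.522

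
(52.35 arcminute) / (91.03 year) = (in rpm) 5.066e-11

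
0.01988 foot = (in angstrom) 6.059e+07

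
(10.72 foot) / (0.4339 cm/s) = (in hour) 0.2092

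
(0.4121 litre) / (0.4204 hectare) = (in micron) 0.09803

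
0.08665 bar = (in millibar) 86.65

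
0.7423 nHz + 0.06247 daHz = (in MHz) 6.247e-07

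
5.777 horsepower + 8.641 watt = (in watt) 4317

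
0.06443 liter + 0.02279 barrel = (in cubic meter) 0.003688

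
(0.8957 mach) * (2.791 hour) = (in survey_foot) 1.005e+07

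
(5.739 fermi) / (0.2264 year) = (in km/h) 2.894e-21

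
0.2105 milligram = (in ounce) 7.425e-06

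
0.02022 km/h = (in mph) 0.01256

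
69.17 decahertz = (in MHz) 0.0006917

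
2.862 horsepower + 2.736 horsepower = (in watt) 4174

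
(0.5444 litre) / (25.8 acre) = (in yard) 5.702e-09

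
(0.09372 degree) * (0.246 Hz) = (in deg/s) 0.02306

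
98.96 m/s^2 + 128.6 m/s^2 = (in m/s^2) 227.6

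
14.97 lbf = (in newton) 66.59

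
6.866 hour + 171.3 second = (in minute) 414.8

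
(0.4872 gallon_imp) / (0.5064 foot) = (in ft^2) 0.1545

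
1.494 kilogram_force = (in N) 14.65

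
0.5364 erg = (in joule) 5.364e-08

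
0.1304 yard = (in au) 7.971e-13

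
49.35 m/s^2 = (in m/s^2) 49.35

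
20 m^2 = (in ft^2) 215.3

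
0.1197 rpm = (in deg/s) 0.7182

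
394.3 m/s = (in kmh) 1419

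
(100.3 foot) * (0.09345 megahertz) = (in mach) 8390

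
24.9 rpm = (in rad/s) 2.608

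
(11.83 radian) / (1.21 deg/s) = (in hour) 0.1556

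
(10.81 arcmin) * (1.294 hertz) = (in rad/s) 0.004069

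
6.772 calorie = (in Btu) 0.02686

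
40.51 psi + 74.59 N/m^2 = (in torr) 2096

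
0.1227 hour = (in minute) 7.362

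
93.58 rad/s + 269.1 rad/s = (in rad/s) 362.7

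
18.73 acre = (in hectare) 7.58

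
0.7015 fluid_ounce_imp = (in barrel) 0.0001254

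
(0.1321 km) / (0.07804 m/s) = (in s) 1693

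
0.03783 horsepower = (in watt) 28.21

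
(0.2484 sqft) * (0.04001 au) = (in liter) 1.381e+11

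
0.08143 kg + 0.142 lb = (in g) 145.8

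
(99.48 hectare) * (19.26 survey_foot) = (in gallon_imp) 1.285e+09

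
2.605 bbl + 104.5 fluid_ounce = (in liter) 417.3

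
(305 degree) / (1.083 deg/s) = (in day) 0.00326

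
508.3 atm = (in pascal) 5.15e+07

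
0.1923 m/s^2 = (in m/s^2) 0.1923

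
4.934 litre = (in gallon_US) 1.303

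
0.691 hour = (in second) 2488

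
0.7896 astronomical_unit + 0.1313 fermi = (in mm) 1.181e+14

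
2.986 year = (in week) 155.7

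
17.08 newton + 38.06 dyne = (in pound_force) 3.84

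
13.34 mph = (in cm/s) 596.4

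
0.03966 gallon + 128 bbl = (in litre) 2.035e+04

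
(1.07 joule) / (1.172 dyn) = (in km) 91.3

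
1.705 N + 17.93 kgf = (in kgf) 18.1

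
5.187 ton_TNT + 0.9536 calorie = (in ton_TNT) 5.187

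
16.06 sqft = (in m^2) 1.492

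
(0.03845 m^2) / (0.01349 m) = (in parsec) 9.237e-17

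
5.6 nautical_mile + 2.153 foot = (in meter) 1.037e+04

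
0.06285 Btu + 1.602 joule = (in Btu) 0.06437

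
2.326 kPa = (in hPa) 23.26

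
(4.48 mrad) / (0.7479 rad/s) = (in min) 9.984e-05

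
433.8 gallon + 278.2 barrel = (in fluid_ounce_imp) 1.614e+06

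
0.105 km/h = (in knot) 0.0567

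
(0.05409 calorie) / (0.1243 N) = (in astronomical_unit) 1.217e-11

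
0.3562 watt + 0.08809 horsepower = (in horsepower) 0.08857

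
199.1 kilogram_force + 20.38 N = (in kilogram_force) 201.2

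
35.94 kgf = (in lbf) 79.23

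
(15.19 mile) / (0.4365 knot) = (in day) 1.26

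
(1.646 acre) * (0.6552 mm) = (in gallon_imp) 960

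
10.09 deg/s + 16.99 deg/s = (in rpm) 4.513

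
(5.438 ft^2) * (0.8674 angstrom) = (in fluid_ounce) 1.482e-06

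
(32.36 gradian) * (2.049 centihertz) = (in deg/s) 0.5968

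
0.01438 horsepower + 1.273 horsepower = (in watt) 960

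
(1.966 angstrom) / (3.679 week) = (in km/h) 3.181e-16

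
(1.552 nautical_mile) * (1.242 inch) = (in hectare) 0.009068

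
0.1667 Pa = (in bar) 1.667e-06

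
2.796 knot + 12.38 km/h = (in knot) 9.481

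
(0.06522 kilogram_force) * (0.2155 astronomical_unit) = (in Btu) 1.954e+07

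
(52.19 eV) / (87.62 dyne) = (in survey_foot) 3.131e-14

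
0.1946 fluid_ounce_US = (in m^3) 5.755e-06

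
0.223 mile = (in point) 1.017e+06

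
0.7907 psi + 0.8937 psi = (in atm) 0.1146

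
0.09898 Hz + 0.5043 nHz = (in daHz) 0.009898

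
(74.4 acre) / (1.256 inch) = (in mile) 5864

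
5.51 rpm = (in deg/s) 33.06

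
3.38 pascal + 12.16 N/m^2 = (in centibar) 0.01554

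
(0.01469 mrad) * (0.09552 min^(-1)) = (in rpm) 2.233e-07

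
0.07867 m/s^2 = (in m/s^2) 0.07867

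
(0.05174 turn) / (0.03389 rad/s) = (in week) 1.586e-05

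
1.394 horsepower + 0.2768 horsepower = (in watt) 1246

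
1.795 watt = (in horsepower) 0.002407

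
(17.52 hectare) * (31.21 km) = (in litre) 5.468e+12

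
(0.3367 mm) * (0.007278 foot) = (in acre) 1.846e-10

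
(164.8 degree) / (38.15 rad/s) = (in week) 1.247e-07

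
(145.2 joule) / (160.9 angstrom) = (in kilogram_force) 9.202e+08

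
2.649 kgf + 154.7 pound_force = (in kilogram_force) 72.82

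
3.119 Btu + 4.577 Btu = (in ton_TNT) 1.941e-06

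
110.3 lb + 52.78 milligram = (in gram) 5.003e+04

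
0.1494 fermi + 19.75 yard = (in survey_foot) 59.25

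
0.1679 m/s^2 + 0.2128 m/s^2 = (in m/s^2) 0.3807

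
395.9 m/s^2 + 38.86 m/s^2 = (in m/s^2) 434.8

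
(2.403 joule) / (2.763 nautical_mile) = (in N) 0.0004696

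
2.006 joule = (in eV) 1.252e+19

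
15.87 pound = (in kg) 7.199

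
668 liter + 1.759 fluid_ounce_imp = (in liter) 668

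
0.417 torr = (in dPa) 556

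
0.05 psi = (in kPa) 0.3447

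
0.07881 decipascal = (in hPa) 7.881e-05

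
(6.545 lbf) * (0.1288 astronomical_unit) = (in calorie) 1.341e+11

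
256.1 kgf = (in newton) 2511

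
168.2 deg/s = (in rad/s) 2.936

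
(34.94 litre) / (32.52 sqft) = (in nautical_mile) 6.245e-06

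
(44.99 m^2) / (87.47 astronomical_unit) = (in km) 3.438e-15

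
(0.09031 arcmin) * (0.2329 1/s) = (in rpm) 5.843e-05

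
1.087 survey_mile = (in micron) 1.749e+09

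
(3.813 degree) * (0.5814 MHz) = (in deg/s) 2.217e+06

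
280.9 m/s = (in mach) 0.825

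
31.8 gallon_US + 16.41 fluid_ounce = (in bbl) 0.7602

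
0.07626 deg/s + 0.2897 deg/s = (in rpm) 0.06099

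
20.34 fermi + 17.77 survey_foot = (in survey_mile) 0.003366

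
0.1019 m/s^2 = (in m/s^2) 0.1019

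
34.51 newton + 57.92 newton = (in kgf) 9.425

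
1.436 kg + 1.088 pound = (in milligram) 1.93e+06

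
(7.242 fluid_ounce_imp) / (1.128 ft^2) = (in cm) 0.1964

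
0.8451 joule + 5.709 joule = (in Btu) 0.006212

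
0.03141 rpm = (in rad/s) 0.003289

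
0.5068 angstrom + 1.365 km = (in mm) 1.365e+06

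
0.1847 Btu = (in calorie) 46.57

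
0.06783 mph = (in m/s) 0.03032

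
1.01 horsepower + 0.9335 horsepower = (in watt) 1449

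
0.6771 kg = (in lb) 1.493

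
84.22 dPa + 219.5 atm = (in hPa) 2.224e+05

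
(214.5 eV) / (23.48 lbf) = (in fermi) 0.000329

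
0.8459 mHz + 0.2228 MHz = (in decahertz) 2.228e+04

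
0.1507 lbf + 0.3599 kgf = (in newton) 4.2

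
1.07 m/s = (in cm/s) 107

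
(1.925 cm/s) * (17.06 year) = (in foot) 3.398e+07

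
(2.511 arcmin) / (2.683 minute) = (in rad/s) 4.537e-06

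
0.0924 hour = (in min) 5.544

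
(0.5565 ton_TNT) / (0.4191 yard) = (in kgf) 6.196e+08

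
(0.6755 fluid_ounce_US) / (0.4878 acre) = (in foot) 3.32e-08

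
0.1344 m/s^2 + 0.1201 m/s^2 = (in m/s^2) 0.2545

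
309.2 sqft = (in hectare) 0.002873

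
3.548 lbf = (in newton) 15.78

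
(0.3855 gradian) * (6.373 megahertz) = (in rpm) 3.685e+05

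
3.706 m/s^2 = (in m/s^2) 3.706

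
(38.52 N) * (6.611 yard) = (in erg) 2.329e+09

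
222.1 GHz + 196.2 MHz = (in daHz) 2.223e+10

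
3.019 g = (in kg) 0.003019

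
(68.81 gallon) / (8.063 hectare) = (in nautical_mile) 1.744e-09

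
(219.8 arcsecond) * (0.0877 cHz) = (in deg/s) 5.355e-05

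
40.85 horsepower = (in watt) 3.046e+04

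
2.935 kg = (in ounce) 103.5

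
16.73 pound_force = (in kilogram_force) 7.589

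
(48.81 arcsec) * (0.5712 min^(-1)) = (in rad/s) 2.253e-06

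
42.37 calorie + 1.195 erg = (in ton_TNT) 4.237e-08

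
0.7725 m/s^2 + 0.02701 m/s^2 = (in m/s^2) 0.7995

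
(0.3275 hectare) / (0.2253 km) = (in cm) 1454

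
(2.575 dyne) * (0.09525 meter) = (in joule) 2.453e-06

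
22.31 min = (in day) 0.01549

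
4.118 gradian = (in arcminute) 222.4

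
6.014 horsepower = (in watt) 4485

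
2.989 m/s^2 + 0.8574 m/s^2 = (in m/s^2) 3.846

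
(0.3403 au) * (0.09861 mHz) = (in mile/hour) 1.123e+07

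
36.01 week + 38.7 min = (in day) 252.1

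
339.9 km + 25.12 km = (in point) 1.035e+09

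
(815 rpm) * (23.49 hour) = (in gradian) 4.595e+08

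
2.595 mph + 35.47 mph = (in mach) 0.04998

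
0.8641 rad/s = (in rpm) 8.252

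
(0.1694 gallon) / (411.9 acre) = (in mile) 2.39e-13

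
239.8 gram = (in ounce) 8.459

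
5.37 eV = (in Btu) 8.155e-22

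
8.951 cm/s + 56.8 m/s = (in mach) 0.1671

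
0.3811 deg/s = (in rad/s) 0.006651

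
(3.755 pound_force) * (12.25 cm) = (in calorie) 0.489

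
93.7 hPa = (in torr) 70.28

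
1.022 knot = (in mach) 0.001544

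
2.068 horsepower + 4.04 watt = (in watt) 1546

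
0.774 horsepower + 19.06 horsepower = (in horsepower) 19.83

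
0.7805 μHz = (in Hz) 7.805e-07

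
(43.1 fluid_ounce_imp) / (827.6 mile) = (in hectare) 9.194e-14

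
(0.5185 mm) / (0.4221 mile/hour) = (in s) 0.002748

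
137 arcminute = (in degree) 2.283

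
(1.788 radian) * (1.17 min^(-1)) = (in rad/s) 0.03487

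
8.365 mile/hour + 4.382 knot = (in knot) 11.65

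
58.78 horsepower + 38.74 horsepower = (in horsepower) 97.52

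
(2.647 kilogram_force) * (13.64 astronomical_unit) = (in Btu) 5.02e+10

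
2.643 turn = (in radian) 16.61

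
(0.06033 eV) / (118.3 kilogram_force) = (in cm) 8.332e-22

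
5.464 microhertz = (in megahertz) 5.464e-12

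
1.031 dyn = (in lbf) 2.318e-06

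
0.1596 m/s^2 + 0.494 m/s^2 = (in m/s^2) 0.6536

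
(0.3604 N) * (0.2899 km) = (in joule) 104.5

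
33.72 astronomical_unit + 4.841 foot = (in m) 5.044e+12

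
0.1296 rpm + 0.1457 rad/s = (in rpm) 1.521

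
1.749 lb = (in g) 793.3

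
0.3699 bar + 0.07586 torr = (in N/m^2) 3.7e+04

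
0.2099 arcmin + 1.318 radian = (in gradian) 83.91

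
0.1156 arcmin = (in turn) 5.352e-06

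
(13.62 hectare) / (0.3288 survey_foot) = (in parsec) 4.404e-11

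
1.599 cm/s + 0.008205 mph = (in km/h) 0.07077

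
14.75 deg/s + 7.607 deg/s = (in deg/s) 22.36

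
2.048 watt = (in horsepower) 0.002746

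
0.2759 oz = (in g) 7.822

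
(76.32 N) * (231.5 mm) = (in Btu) 0.01675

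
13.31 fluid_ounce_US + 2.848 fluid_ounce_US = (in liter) 0.4778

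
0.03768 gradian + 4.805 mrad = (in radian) 0.005397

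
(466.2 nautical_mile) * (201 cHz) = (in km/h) 6.248e+06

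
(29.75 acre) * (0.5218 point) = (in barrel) 139.4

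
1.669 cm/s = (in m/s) 0.01669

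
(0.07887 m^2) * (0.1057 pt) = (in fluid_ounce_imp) 0.1035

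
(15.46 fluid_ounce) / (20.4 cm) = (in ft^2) 0.02412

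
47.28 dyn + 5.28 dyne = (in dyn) 52.56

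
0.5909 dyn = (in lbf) 1.328e-06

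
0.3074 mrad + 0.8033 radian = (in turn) 0.1279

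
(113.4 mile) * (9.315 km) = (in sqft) 1.83e+10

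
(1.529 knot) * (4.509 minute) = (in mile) 0.1322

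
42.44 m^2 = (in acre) 0.01049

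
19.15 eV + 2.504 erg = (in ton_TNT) 5.985e-17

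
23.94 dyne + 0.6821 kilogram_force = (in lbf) 1.504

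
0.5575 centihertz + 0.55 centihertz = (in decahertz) 0.001108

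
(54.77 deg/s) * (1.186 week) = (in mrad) 6.857e+08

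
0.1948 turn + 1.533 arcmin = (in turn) 0.1949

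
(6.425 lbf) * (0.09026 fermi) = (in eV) 1.61e+04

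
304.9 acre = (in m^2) 1.234e+06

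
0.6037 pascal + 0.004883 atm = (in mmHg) 3.716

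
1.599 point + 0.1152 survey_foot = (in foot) 0.1171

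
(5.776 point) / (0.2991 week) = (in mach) 3.308e-11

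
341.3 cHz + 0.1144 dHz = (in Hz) 3.424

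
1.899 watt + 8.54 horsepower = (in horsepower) 8.543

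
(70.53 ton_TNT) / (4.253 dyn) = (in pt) 1.967e+19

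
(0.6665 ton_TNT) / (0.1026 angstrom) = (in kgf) 2.772e+19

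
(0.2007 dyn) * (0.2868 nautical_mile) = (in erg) 1.066e+04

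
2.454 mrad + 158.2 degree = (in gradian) 175.9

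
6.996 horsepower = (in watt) 5217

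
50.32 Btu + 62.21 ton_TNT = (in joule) 2.603e+11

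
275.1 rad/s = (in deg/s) 1.576e+04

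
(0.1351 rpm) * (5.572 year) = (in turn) 3.957e+05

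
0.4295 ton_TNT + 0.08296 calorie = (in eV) 1.122e+28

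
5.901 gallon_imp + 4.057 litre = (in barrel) 0.1943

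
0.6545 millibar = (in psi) 0.009493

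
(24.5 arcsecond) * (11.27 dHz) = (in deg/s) 0.00767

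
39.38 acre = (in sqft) 1.715e+06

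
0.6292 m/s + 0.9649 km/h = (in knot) 1.744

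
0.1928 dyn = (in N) 1.928e-06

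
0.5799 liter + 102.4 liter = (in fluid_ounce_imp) 3624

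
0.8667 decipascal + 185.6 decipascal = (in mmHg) 0.1399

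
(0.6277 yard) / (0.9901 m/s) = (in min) 0.009662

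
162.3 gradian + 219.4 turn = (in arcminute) 4.748e+06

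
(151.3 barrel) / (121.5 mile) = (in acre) 3.04e-08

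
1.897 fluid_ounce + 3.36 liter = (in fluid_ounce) 115.5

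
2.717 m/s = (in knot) 5.281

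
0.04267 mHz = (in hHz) 4.267e-07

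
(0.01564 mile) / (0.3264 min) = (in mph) 2.875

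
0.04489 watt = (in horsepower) 6.02e-05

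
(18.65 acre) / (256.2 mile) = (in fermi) 1.83e+14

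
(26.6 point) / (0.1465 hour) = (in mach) 5.225e-08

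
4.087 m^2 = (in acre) 0.00101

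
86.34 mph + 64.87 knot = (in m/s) 71.97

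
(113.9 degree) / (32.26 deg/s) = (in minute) 0.05884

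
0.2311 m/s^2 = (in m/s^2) 0.2311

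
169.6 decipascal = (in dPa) 169.6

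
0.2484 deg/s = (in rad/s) 0.004335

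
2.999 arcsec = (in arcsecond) 2.999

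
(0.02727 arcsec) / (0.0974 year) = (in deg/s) 2.466e-12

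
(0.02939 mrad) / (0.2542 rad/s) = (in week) 1.912e-10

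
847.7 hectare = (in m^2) 8.477e+06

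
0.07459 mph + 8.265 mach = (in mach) 8.265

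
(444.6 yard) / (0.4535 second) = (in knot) 1743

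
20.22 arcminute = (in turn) 0.0009361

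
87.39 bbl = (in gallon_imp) 3056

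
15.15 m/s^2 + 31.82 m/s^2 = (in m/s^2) 46.97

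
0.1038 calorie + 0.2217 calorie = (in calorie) 0.3255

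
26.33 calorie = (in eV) 6.876e+20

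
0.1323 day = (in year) 0.0003625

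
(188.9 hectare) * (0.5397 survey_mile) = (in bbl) 1.032e+10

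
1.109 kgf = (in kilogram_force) 1.109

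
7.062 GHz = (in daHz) 7.062e+08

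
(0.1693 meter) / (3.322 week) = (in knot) 1.638e-07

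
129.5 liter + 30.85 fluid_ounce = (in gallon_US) 34.45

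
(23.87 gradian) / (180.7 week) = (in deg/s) 1.966e-07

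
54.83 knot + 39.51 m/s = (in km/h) 243.8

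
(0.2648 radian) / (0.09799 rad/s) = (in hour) 0.0007506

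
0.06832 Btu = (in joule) 72.08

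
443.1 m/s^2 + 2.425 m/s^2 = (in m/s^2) 445.5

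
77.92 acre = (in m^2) 3.153e+05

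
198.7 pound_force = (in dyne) 8.839e+07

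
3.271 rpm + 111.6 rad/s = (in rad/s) 111.9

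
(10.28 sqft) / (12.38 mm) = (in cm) 7714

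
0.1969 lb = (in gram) 89.31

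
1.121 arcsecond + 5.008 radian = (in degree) 286.9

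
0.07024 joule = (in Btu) 6.657e-05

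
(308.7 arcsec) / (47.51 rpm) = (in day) 3.482e-09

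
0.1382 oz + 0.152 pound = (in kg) 0.07286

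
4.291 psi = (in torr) 221.9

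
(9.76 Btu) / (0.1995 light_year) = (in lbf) 1.227e-12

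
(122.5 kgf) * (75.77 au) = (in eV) 8.499e+34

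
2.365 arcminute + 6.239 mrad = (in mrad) 6.927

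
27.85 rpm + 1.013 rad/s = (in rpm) 37.52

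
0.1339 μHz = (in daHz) 1.339e-08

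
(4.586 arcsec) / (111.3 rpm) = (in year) 6.049e-14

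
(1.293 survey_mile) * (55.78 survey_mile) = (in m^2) 1.868e+08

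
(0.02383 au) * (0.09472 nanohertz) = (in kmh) 1.216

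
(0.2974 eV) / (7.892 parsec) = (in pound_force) 4.399e-38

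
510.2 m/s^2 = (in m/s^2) 510.2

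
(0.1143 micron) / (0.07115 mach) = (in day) 5.461e-14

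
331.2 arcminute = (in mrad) 96.34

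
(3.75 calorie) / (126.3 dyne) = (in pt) 3.521e+07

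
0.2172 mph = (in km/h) 0.3495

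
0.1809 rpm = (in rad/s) 0.01894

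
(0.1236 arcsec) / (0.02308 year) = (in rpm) 7.862e-12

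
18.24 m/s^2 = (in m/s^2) 18.24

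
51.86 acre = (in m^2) 2.099e+05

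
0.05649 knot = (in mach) 8.535e-05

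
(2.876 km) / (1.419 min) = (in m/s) 33.78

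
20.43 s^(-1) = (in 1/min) 1226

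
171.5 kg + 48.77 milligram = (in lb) 378.1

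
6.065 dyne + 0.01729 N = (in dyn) 1735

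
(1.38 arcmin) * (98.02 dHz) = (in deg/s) 0.2254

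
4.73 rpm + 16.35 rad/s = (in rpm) 160.9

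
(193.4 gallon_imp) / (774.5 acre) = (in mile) 1.743e-10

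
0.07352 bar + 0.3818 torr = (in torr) 55.53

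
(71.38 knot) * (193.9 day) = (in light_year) 6.503e-08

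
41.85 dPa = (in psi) 0.000607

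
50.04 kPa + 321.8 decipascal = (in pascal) 5.007e+04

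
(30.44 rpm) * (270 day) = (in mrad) 7.436e+10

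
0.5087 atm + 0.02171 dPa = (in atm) 0.5087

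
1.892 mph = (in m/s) 0.8458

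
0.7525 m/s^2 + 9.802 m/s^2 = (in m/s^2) 10.55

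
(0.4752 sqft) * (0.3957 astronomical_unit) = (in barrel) 1.644e+10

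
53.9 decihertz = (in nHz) 5.39e+09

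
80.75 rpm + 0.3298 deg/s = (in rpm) 80.8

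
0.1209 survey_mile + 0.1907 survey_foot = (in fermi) 1.946e+17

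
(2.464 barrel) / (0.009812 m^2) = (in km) 0.03993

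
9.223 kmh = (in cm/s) 256.2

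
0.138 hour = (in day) 0.00575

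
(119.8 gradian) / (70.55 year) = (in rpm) 8.077e-09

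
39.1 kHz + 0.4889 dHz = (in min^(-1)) 2.346e+06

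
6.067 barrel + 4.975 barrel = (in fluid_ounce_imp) 6.179e+04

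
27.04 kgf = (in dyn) 2.652e+07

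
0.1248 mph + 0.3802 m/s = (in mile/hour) 0.9753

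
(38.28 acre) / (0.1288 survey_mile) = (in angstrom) 7.474e+12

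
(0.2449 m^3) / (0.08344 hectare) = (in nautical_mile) 1.585e-07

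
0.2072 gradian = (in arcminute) 11.19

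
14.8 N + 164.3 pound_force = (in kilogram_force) 76.03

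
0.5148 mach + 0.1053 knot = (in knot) 340.8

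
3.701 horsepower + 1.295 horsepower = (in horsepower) 4.996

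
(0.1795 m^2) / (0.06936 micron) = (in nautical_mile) 1397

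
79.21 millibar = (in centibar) 7.921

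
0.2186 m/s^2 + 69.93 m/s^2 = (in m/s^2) 70.15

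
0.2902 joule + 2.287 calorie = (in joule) 9.859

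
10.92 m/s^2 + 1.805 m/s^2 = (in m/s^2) 12.72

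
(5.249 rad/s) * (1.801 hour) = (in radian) 3.403e+04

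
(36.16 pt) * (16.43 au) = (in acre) 7.748e+06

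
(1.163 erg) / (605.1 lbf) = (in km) 4.321e-14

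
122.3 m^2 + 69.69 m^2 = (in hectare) 0.0192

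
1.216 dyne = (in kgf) 1.24e-06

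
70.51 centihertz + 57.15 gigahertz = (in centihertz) 5.715e+12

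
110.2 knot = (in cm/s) 5669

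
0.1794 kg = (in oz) 6.328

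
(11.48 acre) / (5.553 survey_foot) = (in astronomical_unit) 1.835e-07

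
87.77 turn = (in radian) 551.5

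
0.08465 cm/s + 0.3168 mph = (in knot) 0.2769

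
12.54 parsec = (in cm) 3.869e+19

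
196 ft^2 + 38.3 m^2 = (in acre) 0.01396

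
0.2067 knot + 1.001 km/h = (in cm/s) 38.44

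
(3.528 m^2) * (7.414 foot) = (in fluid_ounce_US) 2.696e+05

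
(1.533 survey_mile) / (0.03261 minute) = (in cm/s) 1.261e+05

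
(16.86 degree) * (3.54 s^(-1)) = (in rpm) 9.947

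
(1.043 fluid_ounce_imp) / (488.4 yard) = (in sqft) 7.143e-07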